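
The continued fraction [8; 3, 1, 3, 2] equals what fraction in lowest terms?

Using pₖ = aₖpₖ₋₁ + pₖ₋₂ and qₖ = aₖqₖ₋₁ + qₖ₋₂:
  k=0: a=8, p=8, q=1
  k=1: a=3, p=25, q=3
  k=2: a=1, p=33, q=4
  k=3: a=3, p=124, q=15
  k=4: a=2, p=281, q=34

281/34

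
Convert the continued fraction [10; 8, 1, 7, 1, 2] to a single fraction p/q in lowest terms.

2336/231

Using pₖ = aₖpₖ₋₁ + pₖ₋₂ and qₖ = aₖqₖ₋₁ + qₖ₋₂:
  k=0: a=10, p=10, q=1
  k=1: a=8, p=81, q=8
  k=2: a=1, p=91, q=9
  k=3: a=7, p=718, q=71
  k=4: a=1, p=809, q=80
  k=5: a=2, p=2336, q=231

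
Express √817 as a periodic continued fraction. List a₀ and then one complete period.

[28; 1, 1, 2, 1, 1, 56]

a₀ = ⌊√817⌋ = 28.
With m₀=0, d₀=1 and mₖ₊₁ = dₖaₖ − mₖ, dₖ₊₁ = (n − mₖ₊₁²)/dₖ, aₖ₊₁ = ⌊(a₀+mₖ₊₁)/dₖ₊₁⌋:
  k=1: m=28, d=33, a=1
  k=2: m=5, d=24, a=1
  k=3: m=19, d=19, a=2
  k=4: m=19, d=24, a=1
  k=5: m=5, d=33, a=1
  k=6: m=28, d=1, a=56
d=1 and a=2a₀=56 at k=6, so the next step gives (m, d) = (28, 33) again — its k=1 value — and the period has length 6.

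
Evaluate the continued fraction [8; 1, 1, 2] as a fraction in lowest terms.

43/5

Fold from the inside: start with 2/1.
  1 + 1/2 = 3/2
  1 + 2/3 = 5/3
  8 + 3/5 = 43/5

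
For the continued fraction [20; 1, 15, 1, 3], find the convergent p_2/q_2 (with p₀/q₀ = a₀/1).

335/16

Using pₖ = aₖpₖ₋₁ + pₖ₋₂, qₖ = aₖqₖ₋₁ + qₖ₋₂ (with p₋₁=1, p₋₂=0, q₋₁=0, q₋₂=1):
  k=0: a=20, p=20, q=1
  k=1: a=1, p=21, q=1
  k=2: a=15, p=335, q=16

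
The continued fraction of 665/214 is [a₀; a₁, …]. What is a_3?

665 = 3·214 + 23   →  a_0 = 3
214 = 9·23 + 7   →  a_1 = 9
23 = 3·7 + 2   →  a_2 = 3
7 = 3·2 + 1   →  a_3 = 3

3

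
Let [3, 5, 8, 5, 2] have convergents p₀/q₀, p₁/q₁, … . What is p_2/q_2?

Using pₖ = aₖpₖ₋₁ + pₖ₋₂, qₖ = aₖqₖ₋₁ + qₖ₋₂ (with p₋₁=1, p₋₂=0, q₋₁=0, q₋₂=1):
  k=0: a=3, p=3, q=1
  k=1: a=5, p=16, q=5
  k=2: a=8, p=131, q=41

131/41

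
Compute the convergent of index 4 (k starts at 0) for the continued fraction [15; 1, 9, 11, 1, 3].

Using pₖ = aₖpₖ₋₁ + pₖ₋₂, qₖ = aₖqₖ₋₁ + qₖ₋₂ (with p₋₁=1, p₋₂=0, q₋₁=0, q₋₂=1):
  k=0: a=15, p=15, q=1
  k=1: a=1, p=16, q=1
  k=2: a=9, p=159, q=10
  k=3: a=11, p=1765, q=111
  k=4: a=1, p=1924, q=121

1924/121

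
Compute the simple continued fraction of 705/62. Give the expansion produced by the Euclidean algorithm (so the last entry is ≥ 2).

705 = 11*62 + 23
62 = 2*23 + 16
23 = 1*16 + 7
16 = 2*7 + 2
7 = 3*2 + 1
2 = 2*1 + 0  (stop)
So 705/62 = [11; 2, 1, 2, 3, 2].

[11; 2, 1, 2, 3, 2]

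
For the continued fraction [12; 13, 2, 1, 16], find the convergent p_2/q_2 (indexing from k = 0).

Using pₖ = aₖpₖ₋₁ + pₖ₋₂, qₖ = aₖqₖ₋₁ + qₖ₋₂ (with p₋₁=1, p₋₂=0, q₋₁=0, q₋₂=1):
  k=0: a=12, p=12, q=1
  k=1: a=13, p=157, q=13
  k=2: a=2, p=326, q=27

326/27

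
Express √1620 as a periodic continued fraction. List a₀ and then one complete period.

[40; 4, 80]

a₀ = ⌊√1620⌋ = 40.
With m₀=0, d₀=1 and mₖ₊₁ = dₖaₖ − mₖ, dₖ₊₁ = (n − mₖ₊₁²)/dₖ, aₖ₊₁ = ⌊(a₀+mₖ₊₁)/dₖ₊₁⌋:
  k=1: m=40, d=20, a=4
  k=2: m=40, d=1, a=80
d=1 and a=2a₀=80 at k=2, so the next step gives (m, d) = (40, 20) again — its k=1 value — and the period has length 2.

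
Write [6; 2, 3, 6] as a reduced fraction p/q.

283/44

Using pₖ = aₖpₖ₋₁ + pₖ₋₂ and qₖ = aₖqₖ₋₁ + qₖ₋₂:
  k=0: a=6, p=6, q=1
  k=1: a=2, p=13, q=2
  k=2: a=3, p=45, q=7
  k=3: a=6, p=283, q=44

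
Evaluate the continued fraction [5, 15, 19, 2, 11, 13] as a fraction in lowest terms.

Fold from the inside: start with 13/1.
  11 + 1/13 = 144/13
  2 + 13/144 = 301/144
  19 + 144/301 = 5863/301
  15 + 301/5863 = 88246/5863
  5 + 5863/88246 = 447093/88246

447093/88246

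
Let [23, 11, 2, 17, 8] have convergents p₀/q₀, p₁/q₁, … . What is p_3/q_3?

Using pₖ = aₖpₖ₋₁ + pₖ₋₂, qₖ = aₖqₖ₋₁ + qₖ₋₂ (with p₋₁=1, p₋₂=0, q₋₁=0, q₋₂=1):
  k=0: a=23, p=23, q=1
  k=1: a=11, p=254, q=11
  k=2: a=2, p=531, q=23
  k=3: a=17, p=9281, q=402

9281/402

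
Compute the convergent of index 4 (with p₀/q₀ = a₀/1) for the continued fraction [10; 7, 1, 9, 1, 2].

881/87

Using pₖ = aₖpₖ₋₁ + pₖ₋₂, qₖ = aₖqₖ₋₁ + qₖ₋₂ (with p₋₁=1, p₋₂=0, q₋₁=0, q₋₂=1):
  k=0: a=10, p=10, q=1
  k=1: a=7, p=71, q=7
  k=2: a=1, p=81, q=8
  k=3: a=9, p=800, q=79
  k=4: a=1, p=881, q=87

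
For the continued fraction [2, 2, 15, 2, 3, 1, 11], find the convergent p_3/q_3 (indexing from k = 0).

Using pₖ = aₖpₖ₋₁ + pₖ₋₂, qₖ = aₖqₖ₋₁ + qₖ₋₂ (with p₋₁=1, p₋₂=0, q₋₁=0, q₋₂=1):
  k=0: a=2, p=2, q=1
  k=1: a=2, p=5, q=2
  k=2: a=15, p=77, q=31
  k=3: a=2, p=159, q=64

159/64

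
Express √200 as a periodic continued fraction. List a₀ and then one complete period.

a₀ = ⌊√200⌋ = 14.
With m₀=0, d₀=1 and mₖ₊₁ = dₖaₖ − mₖ, dₖ₊₁ = (n − mₖ₊₁²)/dₖ, aₖ₊₁ = ⌊(a₀+mₖ₊₁)/dₖ₊₁⌋:
  k=1: m=14, d=4, a=7
  k=2: m=14, d=1, a=28
d=1 and a=2a₀=28 at k=2, so the next step gives (m, d) = (14, 4) again — its k=1 value — and the period has length 2.

[14; 7, 28]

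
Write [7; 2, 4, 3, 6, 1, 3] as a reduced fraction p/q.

6100/819

Fold from the inside: start with 3/1.
  1 + 1/3 = 4/3
  6 + 3/4 = 27/4
  3 + 4/27 = 85/27
  4 + 27/85 = 367/85
  2 + 85/367 = 819/367
  7 + 367/819 = 6100/819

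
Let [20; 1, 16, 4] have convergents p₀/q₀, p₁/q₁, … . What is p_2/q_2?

Using pₖ = aₖpₖ₋₁ + pₖ₋₂, qₖ = aₖqₖ₋₁ + qₖ₋₂ (with p₋₁=1, p₋₂=0, q₋₁=0, q₋₂=1):
  k=0: a=20, p=20, q=1
  k=1: a=1, p=21, q=1
  k=2: a=16, p=356, q=17

356/17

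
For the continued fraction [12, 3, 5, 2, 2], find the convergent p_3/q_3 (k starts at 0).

431/35

Using pₖ = aₖpₖ₋₁ + pₖ₋₂, qₖ = aₖqₖ₋₁ + qₖ₋₂ (with p₋₁=1, p₋₂=0, q₋₁=0, q₋₂=1):
  k=0: a=12, p=12, q=1
  k=1: a=3, p=37, q=3
  k=2: a=5, p=197, q=16
  k=3: a=2, p=431, q=35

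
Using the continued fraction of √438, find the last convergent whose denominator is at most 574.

11992/573

√438 = [20; 1, 12, 1, 40, …] (period length 4).
Convergents:
  p_0/q_0 = 20/1
  p_1/q_1 = 21/1
  p_2/q_2 = 272/13
  p_3/q_3 = 293/14
  p_4/q_4 = 11992/573
  p_5/q_5 = 12285/587
q_4 = 573 ≤ 574 < 587 = q_5, so the answer is 11992/573.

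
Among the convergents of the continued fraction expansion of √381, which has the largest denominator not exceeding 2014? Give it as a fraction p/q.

√381 = [19; 1, 1, 12, 1, 1, 38, …] (period length 6).
Convergents:
  p_0/q_0 = 19/1
  p_1/q_1 = 20/1
  p_2/q_2 = 39/2
  p_3/q_3 = 488/25
  p_4/q_4 = 527/27
  p_5/q_5 = 1015/52
  p_6/q_6 = 39097/2003
  p_7/q_7 = 40112/2055
q_6 = 2003 ≤ 2014 < 2055 = q_7, so the answer is 39097/2003.

39097/2003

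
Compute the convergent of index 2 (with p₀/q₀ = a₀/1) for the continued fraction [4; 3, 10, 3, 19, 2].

Using pₖ = aₖpₖ₋₁ + pₖ₋₂, qₖ = aₖqₖ₋₁ + qₖ₋₂ (with p₋₁=1, p₋₂=0, q₋₁=0, q₋₂=1):
  k=0: a=4, p=4, q=1
  k=1: a=3, p=13, q=3
  k=2: a=10, p=134, q=31

134/31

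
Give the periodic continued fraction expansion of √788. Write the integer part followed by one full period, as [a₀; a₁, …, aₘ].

[28; 14, 56]

a₀ = ⌊√788⌋ = 28.
With m₀=0, d₀=1 and mₖ₊₁ = dₖaₖ − mₖ, dₖ₊₁ = (n − mₖ₊₁²)/dₖ, aₖ₊₁ = ⌊(a₀+mₖ₊₁)/dₖ₊₁⌋:
  k=1: m=28, d=4, a=14
  k=2: m=28, d=1, a=56
d=1 and a=2a₀=56 at k=2, so the next step gives (m, d) = (28, 4) again — its k=1 value — and the period has length 2.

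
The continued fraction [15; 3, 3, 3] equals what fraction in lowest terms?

505/33

Fold from the inside: start with 3/1.
  3 + 1/3 = 10/3
  3 + 3/10 = 33/10
  15 + 10/33 = 505/33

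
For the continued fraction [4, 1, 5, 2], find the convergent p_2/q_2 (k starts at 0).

Using pₖ = aₖpₖ₋₁ + pₖ₋₂, qₖ = aₖqₖ₋₁ + qₖ₋₂ (with p₋₁=1, p₋₂=0, q₋₁=0, q₋₂=1):
  k=0: a=4, p=4, q=1
  k=1: a=1, p=5, q=1
  k=2: a=5, p=29, q=6

29/6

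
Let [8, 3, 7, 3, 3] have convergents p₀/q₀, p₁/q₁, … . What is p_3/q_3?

574/69

Using pₖ = aₖpₖ₋₁ + pₖ₋₂, qₖ = aₖqₖ₋₁ + qₖ₋₂ (with p₋₁=1, p₋₂=0, q₋₁=0, q₋₂=1):
  k=0: a=8, p=8, q=1
  k=1: a=3, p=25, q=3
  k=2: a=7, p=183, q=22
  k=3: a=3, p=574, q=69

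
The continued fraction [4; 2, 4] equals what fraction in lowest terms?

40/9

Fold from the inside: start with 4/1.
  2 + 1/4 = 9/4
  4 + 4/9 = 40/9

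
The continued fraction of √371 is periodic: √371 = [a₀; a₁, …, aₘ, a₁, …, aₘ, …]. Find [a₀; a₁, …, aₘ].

[19; 3, 1, 4, 1, 3, 38]

a₀ = ⌊√371⌋ = 19.
With m₀=0, d₀=1 and mₖ₊₁ = dₖaₖ − mₖ, dₖ₊₁ = (n − mₖ₊₁²)/dₖ, aₖ₊₁ = ⌊(a₀+mₖ₊₁)/dₖ₊₁⌋:
  k=1: m=19, d=10, a=3
  k=2: m=11, d=25, a=1
  k=3: m=14, d=7, a=4
  k=4: m=14, d=25, a=1
  k=5: m=11, d=10, a=3
  k=6: m=19, d=1, a=38
d=1 and a=2a₀=38 at k=6, so the next step gives (m, d) = (19, 10) again — its k=1 value — and the period has length 6.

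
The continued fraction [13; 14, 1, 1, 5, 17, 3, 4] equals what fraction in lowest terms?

Fold from the inside: start with 4/1.
  3 + 1/4 = 13/4
  17 + 4/13 = 225/13
  5 + 13/225 = 1138/225
  1 + 225/1138 = 1363/1138
  1 + 1138/1363 = 2501/1363
  14 + 1363/2501 = 36377/2501
  13 + 2501/36377 = 475402/36377

475402/36377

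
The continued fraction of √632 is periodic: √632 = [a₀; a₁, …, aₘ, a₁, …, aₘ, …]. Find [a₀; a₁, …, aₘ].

a₀ = ⌊√632⌋ = 25.
With m₀=0, d₀=1 and mₖ₊₁ = dₖaₖ − mₖ, dₖ₊₁ = (n − mₖ₊₁²)/dₖ, aₖ₊₁ = ⌊(a₀+mₖ₊₁)/dₖ₊₁⌋:
  k=1: m=25, d=7, a=7
  k=2: m=24, d=8, a=6
  k=3: m=24, d=7, a=7
  k=4: m=25, d=1, a=50
d=1 and a=2a₀=50 at k=4, so the next step gives (m, d) = (25, 7) again — its k=1 value — and the period has length 4.

[25; 7, 6, 7, 50]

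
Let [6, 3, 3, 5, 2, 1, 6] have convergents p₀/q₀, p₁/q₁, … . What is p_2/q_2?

63/10

Using pₖ = aₖpₖ₋₁ + pₖ₋₂, qₖ = aₖqₖ₋₁ + qₖ₋₂ (with p₋₁=1, p₋₂=0, q₋₁=0, q₋₂=1):
  k=0: a=6, p=6, q=1
  k=1: a=3, p=19, q=3
  k=2: a=3, p=63, q=10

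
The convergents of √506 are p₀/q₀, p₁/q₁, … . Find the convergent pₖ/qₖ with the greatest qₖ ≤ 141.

√506 = [22; 2, 44, …] (period length 2).
Convergents:
  p_0/q_0 = 22/1
  p_1/q_1 = 45/2
  p_2/q_2 = 2002/89
  p_3/q_3 = 4049/180
q_2 = 89 ≤ 141 < 180 = q_3, so the answer is 2002/89.

2002/89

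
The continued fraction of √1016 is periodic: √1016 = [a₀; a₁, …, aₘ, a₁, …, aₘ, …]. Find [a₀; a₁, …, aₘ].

[31; 1, 6, 1, 62]

a₀ = ⌊√1016⌋ = 31.
With m₀=0, d₀=1 and mₖ₊₁ = dₖaₖ − mₖ, dₖ₊₁ = (n − mₖ₊₁²)/dₖ, aₖ₊₁ = ⌊(a₀+mₖ₊₁)/dₖ₊₁⌋:
  k=1: m=31, d=55, a=1
  k=2: m=24, d=8, a=6
  k=3: m=24, d=55, a=1
  k=4: m=31, d=1, a=62
d=1 and a=2a₀=62 at k=4, so the next step gives (m, d) = (31, 55) again — its k=1 value — and the period has length 4.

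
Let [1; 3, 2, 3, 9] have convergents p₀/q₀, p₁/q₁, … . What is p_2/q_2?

9/7

Using pₖ = aₖpₖ₋₁ + pₖ₋₂, qₖ = aₖqₖ₋₁ + qₖ₋₂ (with p₋₁=1, p₋₂=0, q₋₁=0, q₋₂=1):
  k=0: a=1, p=1, q=1
  k=1: a=3, p=4, q=3
  k=2: a=2, p=9, q=7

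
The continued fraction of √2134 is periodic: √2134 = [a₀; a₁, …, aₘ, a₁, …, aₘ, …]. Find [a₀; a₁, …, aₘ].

a₀ = ⌊√2134⌋ = 46.

[46; 5, 8, 5, 92]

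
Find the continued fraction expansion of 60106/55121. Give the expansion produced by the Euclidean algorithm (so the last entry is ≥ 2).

60106 = 1×55121 + 4985
55121 = 11×4985 + 286
4985 = 17×286 + 123
286 = 2×123 + 40
123 = 3×40 + 3
40 = 13×3 + 1
3 = 3×1 + 0  (stop)
So 60106/55121 = [1; 11, 17, 2, 3, 13, 3].

[1; 11, 17, 2, 3, 13, 3]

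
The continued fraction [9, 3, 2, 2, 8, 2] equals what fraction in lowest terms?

2816/303

Fold from the inside: start with 2/1.
  8 + 1/2 = 17/2
  2 + 2/17 = 36/17
  2 + 17/36 = 89/36
  3 + 36/89 = 303/89
  9 + 89/303 = 2816/303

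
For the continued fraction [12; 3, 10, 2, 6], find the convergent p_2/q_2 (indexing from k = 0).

382/31

Using pₖ = aₖpₖ₋₁ + pₖ₋₂, qₖ = aₖqₖ₋₁ + qₖ₋₂ (with p₋₁=1, p₋₂=0, q₋₁=0, q₋₂=1):
  k=0: a=12, p=12, q=1
  k=1: a=3, p=37, q=3
  k=2: a=10, p=382, q=31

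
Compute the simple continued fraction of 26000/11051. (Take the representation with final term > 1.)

[2; 2, 1, 5, 16, 13, 3]

26000 = 2·11051 + 3898
11051 = 2·3898 + 3255
3898 = 1·3255 + 643
3255 = 5·643 + 40
643 = 16·40 + 3
40 = 13·3 + 1
3 = 3·1 + 0  (stop)
So 26000/11051 = [2; 2, 1, 5, 16, 13, 3].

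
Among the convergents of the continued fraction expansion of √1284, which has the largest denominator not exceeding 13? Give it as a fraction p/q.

215/6

√1284 = [35; 1, 4, 1, 70, …] (period length 4).
Convergents:
  p_0/q_0 = 35/1
  p_1/q_1 = 36/1
  p_2/q_2 = 179/5
  p_3/q_3 = 215/6
  p_4/q_4 = 15229/425
q_3 = 6 ≤ 13 < 425 = q_4, so the answer is 215/6.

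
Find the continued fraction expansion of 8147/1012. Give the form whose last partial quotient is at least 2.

[8; 19, 1, 5, 2, 1, 2]

8147 = 8×1012 + 51
1012 = 19×51 + 43
51 = 1×43 + 8
43 = 5×8 + 3
8 = 2×3 + 2
3 = 1×2 + 1
2 = 2×1 + 0  (stop)
So 8147/1012 = [8; 19, 1, 5, 2, 1, 2].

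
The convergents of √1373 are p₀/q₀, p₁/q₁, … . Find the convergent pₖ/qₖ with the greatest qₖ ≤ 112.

1371/37

√1373 = [37; 18, 1, 1, 18, 74, …] (period length 5).
Convergents:
  p_0/q_0 = 37/1
  p_1/q_1 = 667/18
  p_2/q_2 = 704/19
  p_3/q_3 = 1371/37
  p_4/q_4 = 25382/685
q_3 = 37 ≤ 112 < 685 = q_4, so the answer is 1371/37.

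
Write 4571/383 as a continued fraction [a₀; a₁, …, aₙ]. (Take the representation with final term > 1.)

[11; 1, 14, 3, 8]

4571 = 11×383 + 358
383 = 1×358 + 25
358 = 14×25 + 8
25 = 3×8 + 1
8 = 8×1 + 0  (stop)
So 4571/383 = [11; 1, 14, 3, 8].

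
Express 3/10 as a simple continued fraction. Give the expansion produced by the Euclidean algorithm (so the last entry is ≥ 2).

[0; 3, 3]

3 = 0*10 + 3
10 = 3*3 + 1
3 = 3*1 + 0  (stop)
So 3/10 = [0; 3, 3].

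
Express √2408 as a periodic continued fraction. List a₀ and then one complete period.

[49; 14, 98]

a₀ = ⌊√2408⌋ = 49.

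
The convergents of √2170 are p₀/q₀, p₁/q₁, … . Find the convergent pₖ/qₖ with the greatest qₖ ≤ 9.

326/7

√2170 = [46; 1, 1, 2, 1, 1, 92, …] (period length 6).
Convergents:
  p_0/q_0 = 46/1
  p_1/q_1 = 47/1
  p_2/q_2 = 93/2
  p_3/q_3 = 233/5
  p_4/q_4 = 326/7
  p_5/q_5 = 559/12
q_4 = 7 ≤ 9 < 12 = q_5, so the answer is 326/7.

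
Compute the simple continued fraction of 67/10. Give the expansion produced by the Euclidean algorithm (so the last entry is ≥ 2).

[6; 1, 2, 3]

67 = 6×10 + 7
10 = 1×7 + 3
7 = 2×3 + 1
3 = 3×1 + 0  (stop)
So 67/10 = [6; 1, 2, 3].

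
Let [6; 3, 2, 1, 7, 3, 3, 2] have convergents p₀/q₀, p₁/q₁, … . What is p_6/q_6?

5039/800

Using pₖ = aₖpₖ₋₁ + pₖ₋₂, qₖ = aₖqₖ₋₁ + qₖ₋₂ (with p₋₁=1, p₋₂=0, q₋₁=0, q₋₂=1):
  k=0: a=6, p=6, q=1
  k=1: a=3, p=19, q=3
  k=2: a=2, p=44, q=7
  k=3: a=1, p=63, q=10
  k=4: a=7, p=485, q=77
  k=5: a=3, p=1518, q=241
  k=6: a=3, p=5039, q=800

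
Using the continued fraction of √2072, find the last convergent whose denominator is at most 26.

√2072 = [45; 1, 1, 12, 1, 1, 90, …] (period length 6).
Convergents:
  p_0/q_0 = 45/1
  p_1/q_1 = 46/1
  p_2/q_2 = 91/2
  p_3/q_3 = 1138/25
  p_4/q_4 = 1229/27
q_3 = 25 ≤ 26 < 27 = q_4, so the answer is 1138/25.

1138/25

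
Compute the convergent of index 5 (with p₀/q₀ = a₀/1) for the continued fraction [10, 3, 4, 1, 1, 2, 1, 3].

Using pₖ = aₖpₖ₋₁ + pₖ₋₂, qₖ = aₖqₖ₋₁ + qₖ₋₂ (with p₋₁=1, p₋₂=0, q₋₁=0, q₋₂=1):
  k=0: a=10, p=10, q=1
  k=1: a=3, p=31, q=3
  k=2: a=4, p=134, q=13
  k=3: a=1, p=165, q=16
  k=4: a=1, p=299, q=29
  k=5: a=2, p=763, q=74

763/74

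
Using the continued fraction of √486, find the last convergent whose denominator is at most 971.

21362/969

√486 = [22; 22, 44, …] (period length 2).
Convergents:
  p_0/q_0 = 22/1
  p_1/q_1 = 485/22
  p_2/q_2 = 21362/969
  p_3/q_3 = 470449/21340
q_2 = 969 ≤ 971 < 21340 = q_3, so the answer is 21362/969.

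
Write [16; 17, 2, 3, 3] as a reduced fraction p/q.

6439/401

Fold from the inside: start with 3/1.
  3 + 1/3 = 10/3
  2 + 3/10 = 23/10
  17 + 10/23 = 401/23
  16 + 23/401 = 6439/401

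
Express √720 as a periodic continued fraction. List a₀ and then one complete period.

[26; 1, 4, 1, 52]

a₀ = ⌊√720⌋ = 26.
With m₀=0, d₀=1 and mₖ₊₁ = dₖaₖ − mₖ, dₖ₊₁ = (n − mₖ₊₁²)/dₖ, aₖ₊₁ = ⌊(a₀+mₖ₊₁)/dₖ₊₁⌋:
  k=1: m=26, d=44, a=1
  k=2: m=18, d=9, a=4
  k=3: m=18, d=44, a=1
  k=4: m=26, d=1, a=52
d=1 and a=2a₀=52 at k=4, so the next step gives (m, d) = (26, 44) again — its k=1 value — and the period has length 4.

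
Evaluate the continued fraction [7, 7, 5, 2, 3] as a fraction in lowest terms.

Fold from the inside: start with 3/1.
  2 + 1/3 = 7/3
  5 + 3/7 = 38/7
  7 + 7/38 = 273/38
  7 + 38/273 = 1949/273

1949/273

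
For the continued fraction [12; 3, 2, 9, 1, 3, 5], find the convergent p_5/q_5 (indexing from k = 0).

3502/285

Using pₖ = aₖpₖ₋₁ + pₖ₋₂, qₖ = aₖqₖ₋₁ + qₖ₋₂ (with p₋₁=1, p₋₂=0, q₋₁=0, q₋₂=1):
  k=0: a=12, p=12, q=1
  k=1: a=3, p=37, q=3
  k=2: a=2, p=86, q=7
  k=3: a=9, p=811, q=66
  k=4: a=1, p=897, q=73
  k=5: a=3, p=3502, q=285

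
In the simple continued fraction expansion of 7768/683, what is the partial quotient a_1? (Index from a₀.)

2

7768 = 11·683 + 255   →  a_0 = 11
683 = 2·255 + 173   →  a_1 = 2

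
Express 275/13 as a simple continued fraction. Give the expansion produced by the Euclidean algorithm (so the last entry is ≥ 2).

275 = 21×13 + 2
13 = 6×2 + 1
2 = 2×1 + 0  (stop)
So 275/13 = [21; 6, 2].

[21; 6, 2]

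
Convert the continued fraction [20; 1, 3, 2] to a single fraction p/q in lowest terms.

187/9

Using pₖ = aₖpₖ₋₁ + pₖ₋₂ and qₖ = aₖqₖ₋₁ + qₖ₋₂:
  k=0: a=20, p=20, q=1
  k=1: a=1, p=21, q=1
  k=2: a=3, p=83, q=4
  k=3: a=2, p=187, q=9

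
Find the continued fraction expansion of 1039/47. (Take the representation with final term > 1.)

1039 = 22·47 + 5
47 = 9·5 + 2
5 = 2·2 + 1
2 = 2·1 + 0  (stop)
So 1039/47 = [22; 9, 2, 2].

[22; 9, 2, 2]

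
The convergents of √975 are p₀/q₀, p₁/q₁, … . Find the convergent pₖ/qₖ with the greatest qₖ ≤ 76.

1249/40

√975 = [31; 4, 2, 4, 62, …] (period length 4).
Convergents:
  p_0/q_0 = 31/1
  p_1/q_1 = 125/4
  p_2/q_2 = 281/9
  p_3/q_3 = 1249/40
  p_4/q_4 = 77719/2489
q_3 = 40 ≤ 76 < 2489 = q_4, so the answer is 1249/40.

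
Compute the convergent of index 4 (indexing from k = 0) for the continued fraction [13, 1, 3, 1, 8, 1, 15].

607/44

Using pₖ = aₖpₖ₋₁ + pₖ₋₂, qₖ = aₖqₖ₋₁ + qₖ₋₂ (with p₋₁=1, p₋₂=0, q₋₁=0, q₋₂=1):
  k=0: a=13, p=13, q=1
  k=1: a=1, p=14, q=1
  k=2: a=3, p=55, q=4
  k=3: a=1, p=69, q=5
  k=4: a=8, p=607, q=44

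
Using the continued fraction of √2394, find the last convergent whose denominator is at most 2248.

√2394 = [48; 1, 12, 1, 96, …] (period length 4).
Convergents:
  p_0/q_0 = 48/1
  p_1/q_1 = 49/1
  p_2/q_2 = 636/13
  p_3/q_3 = 685/14
  p_4/q_4 = 66396/1357
  p_5/q_5 = 67081/1371
  p_6/q_6 = 871368/17809
q_5 = 1371 ≤ 2248 < 17809 = q_6, so the answer is 67081/1371.

67081/1371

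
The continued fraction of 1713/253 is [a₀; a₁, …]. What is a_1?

1

1713 = 6·253 + 195   →  a_0 = 6
253 = 1·195 + 58   →  a_1 = 1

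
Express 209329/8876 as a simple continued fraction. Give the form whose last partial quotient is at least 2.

209329 = 23×8876 + 5181
8876 = 1×5181 + 3695
5181 = 1×3695 + 1486
3695 = 2×1486 + 723
1486 = 2×723 + 40
723 = 18×40 + 3
40 = 13×3 + 1
3 = 3×1 + 0  (stop)
So 209329/8876 = [23; 1, 1, 2, 2, 18, 13, 3].

[23; 1, 1, 2, 2, 18, 13, 3]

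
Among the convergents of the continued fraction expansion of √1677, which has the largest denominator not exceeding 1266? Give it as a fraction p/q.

34399/840

√1677 = [40; 1, 19, 2, 19, 1, 80, …] (period length 6).
Convergents:
  p_0/q_0 = 40/1
  p_1/q_1 = 41/1
  p_2/q_2 = 819/20
  p_3/q_3 = 1679/41
  p_4/q_4 = 32720/799
  p_5/q_5 = 34399/840
  p_6/q_6 = 2784640/67999
q_5 = 840 ≤ 1266 < 67999 = q_6, so the answer is 34399/840.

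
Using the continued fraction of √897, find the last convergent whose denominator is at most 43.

√897 = [29; 1, 18, 1, 58, …] (period length 4).
Convergents:
  p_0/q_0 = 29/1
  p_1/q_1 = 30/1
  p_2/q_2 = 569/19
  p_3/q_3 = 599/20
  p_4/q_4 = 35311/1179
q_3 = 20 ≤ 43 < 1179 = q_4, so the answer is 599/20.

599/20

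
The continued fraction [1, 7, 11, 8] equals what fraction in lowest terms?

720/631

Using pₖ = aₖpₖ₋₁ + pₖ₋₂ and qₖ = aₖqₖ₋₁ + qₖ₋₂:
  k=0: a=1, p=1, q=1
  k=1: a=7, p=8, q=7
  k=2: a=11, p=89, q=78
  k=3: a=8, p=720, q=631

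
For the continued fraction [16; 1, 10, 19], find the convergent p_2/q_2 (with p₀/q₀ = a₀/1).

186/11

Using pₖ = aₖpₖ₋₁ + pₖ₋₂, qₖ = aₖqₖ₋₁ + qₖ₋₂ (with p₋₁=1, p₋₂=0, q₋₁=0, q₋₂=1):
  k=0: a=16, p=16, q=1
  k=1: a=1, p=17, q=1
  k=2: a=10, p=186, q=11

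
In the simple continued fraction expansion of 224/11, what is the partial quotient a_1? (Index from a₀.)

2

224 = 20·11 + 4   →  a_0 = 20
11 = 2·4 + 3   →  a_1 = 2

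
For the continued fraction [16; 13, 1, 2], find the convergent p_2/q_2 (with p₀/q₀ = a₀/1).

225/14

Using pₖ = aₖpₖ₋₁ + pₖ₋₂, qₖ = aₖqₖ₋₁ + qₖ₋₂ (with p₋₁=1, p₋₂=0, q₋₁=0, q₋₂=1):
  k=0: a=16, p=16, q=1
  k=1: a=13, p=209, q=13
  k=2: a=1, p=225, q=14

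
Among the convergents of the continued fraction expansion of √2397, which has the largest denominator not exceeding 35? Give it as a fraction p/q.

√2397 = [48; 1, 23, 2, 23, 1, 96, …] (period length 6).
Convergents:
  p_0/q_0 = 48/1
  p_1/q_1 = 49/1
  p_2/q_2 = 1175/24
  p_3/q_3 = 2399/49
q_2 = 24 ≤ 35 < 49 = q_3, so the answer is 1175/24.

1175/24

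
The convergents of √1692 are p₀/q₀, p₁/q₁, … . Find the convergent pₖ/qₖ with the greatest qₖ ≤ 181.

√1692 = [41; 7, 2, 7, 82, …] (period length 4).
Convergents:
  p_0/q_0 = 41/1
  p_1/q_1 = 288/7
  p_2/q_2 = 617/15
  p_3/q_3 = 4607/112
  p_4/q_4 = 378391/9199
q_3 = 112 ≤ 181 < 9199 = q_4, so the answer is 4607/112.

4607/112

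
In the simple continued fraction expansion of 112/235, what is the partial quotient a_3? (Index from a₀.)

5

112 = 0·235 + 112   →  a_0 = 0
235 = 2·112 + 11   →  a_1 = 2
112 = 10·11 + 2   →  a_2 = 10
11 = 5·2 + 1   →  a_3 = 5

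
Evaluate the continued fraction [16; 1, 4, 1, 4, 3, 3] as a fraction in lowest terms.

Using pₖ = aₖpₖ₋₁ + pₖ₋₂ and qₖ = aₖqₖ₋₁ + qₖ₋₂:
  k=0: a=16, p=16, q=1
  k=1: a=1, p=17, q=1
  k=2: a=4, p=84, q=5
  k=3: a=1, p=101, q=6
  k=4: a=4, p=488, q=29
  k=5: a=3, p=1565, q=93
  k=6: a=3, p=5183, q=308

5183/308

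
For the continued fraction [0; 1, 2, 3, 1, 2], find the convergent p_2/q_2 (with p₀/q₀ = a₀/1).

2/3

Using pₖ = aₖpₖ₋₁ + pₖ₋₂, qₖ = aₖqₖ₋₁ + qₖ₋₂ (with p₋₁=1, p₋₂=0, q₋₁=0, q₋₂=1):
  k=0: a=0, p=0, q=1
  k=1: a=1, p=1, q=1
  k=2: a=2, p=2, q=3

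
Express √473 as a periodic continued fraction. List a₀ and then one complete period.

[21; 1, 2, 1, 42]

a₀ = ⌊√473⌋ = 21.
With m₀=0, d₀=1 and mₖ₊₁ = dₖaₖ − mₖ, dₖ₊₁ = (n − mₖ₊₁²)/dₖ, aₖ₊₁ = ⌊(a₀+mₖ₊₁)/dₖ₊₁⌋:
  k=1: m=21, d=32, a=1
  k=2: m=11, d=11, a=2
  k=3: m=11, d=32, a=1
  k=4: m=21, d=1, a=42
d=1 and a=2a₀=42 at k=4, so the next step gives (m, d) = (21, 32) again — its k=1 value — and the period has length 4.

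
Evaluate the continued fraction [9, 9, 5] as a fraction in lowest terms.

Fold from the inside: start with 5/1.
  9 + 1/5 = 46/5
  9 + 5/46 = 419/46

419/46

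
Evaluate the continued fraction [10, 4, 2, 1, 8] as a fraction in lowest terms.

Fold from the inside: start with 8/1.
  1 + 1/8 = 9/8
  2 + 8/9 = 26/9
  4 + 9/26 = 113/26
  10 + 26/113 = 1156/113

1156/113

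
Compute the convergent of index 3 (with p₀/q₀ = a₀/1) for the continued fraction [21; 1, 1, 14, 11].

624/29

Using pₖ = aₖpₖ₋₁ + pₖ₋₂, qₖ = aₖqₖ₋₁ + qₖ₋₂ (with p₋₁=1, p₋₂=0, q₋₁=0, q₋₂=1):
  k=0: a=21, p=21, q=1
  k=1: a=1, p=22, q=1
  k=2: a=1, p=43, q=2
  k=3: a=14, p=624, q=29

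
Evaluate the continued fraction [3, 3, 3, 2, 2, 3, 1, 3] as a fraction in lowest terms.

Using pₖ = aₖpₖ₋₁ + pₖ₋₂ and qₖ = aₖqₖ₋₁ + qₖ₋₂:
  k=0: a=3, p=3, q=1
  k=1: a=3, p=10, q=3
  k=2: a=3, p=33, q=10
  k=3: a=2, p=76, q=23
  k=4: a=2, p=185, q=56
  k=5: a=3, p=631, q=191
  k=6: a=1, p=816, q=247
  k=7: a=3, p=3079, q=932

3079/932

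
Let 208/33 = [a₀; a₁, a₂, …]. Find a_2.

3

208 = 6·33 + 10   →  a_0 = 6
33 = 3·10 + 3   →  a_1 = 3
10 = 3·3 + 1   →  a_2 = 3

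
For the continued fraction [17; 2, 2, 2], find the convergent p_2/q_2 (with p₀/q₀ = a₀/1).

87/5

Using pₖ = aₖpₖ₋₁ + pₖ₋₂, qₖ = aₖqₖ₋₁ + qₖ₋₂ (with p₋₁=1, p₋₂=0, q₋₁=0, q₋₂=1):
  k=0: a=17, p=17, q=1
  k=1: a=2, p=35, q=2
  k=2: a=2, p=87, q=5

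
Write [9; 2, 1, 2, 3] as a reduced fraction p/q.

253/27

Fold from the inside: start with 3/1.
  2 + 1/3 = 7/3
  1 + 3/7 = 10/7
  2 + 7/10 = 27/10
  9 + 10/27 = 253/27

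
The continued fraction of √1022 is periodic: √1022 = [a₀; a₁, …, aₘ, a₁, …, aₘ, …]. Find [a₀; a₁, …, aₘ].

a₀ = ⌊√1022⌋ = 31.

[31; 1, 30, 1, 62]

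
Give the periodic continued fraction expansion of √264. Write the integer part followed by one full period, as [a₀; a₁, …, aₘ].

a₀ = ⌊√264⌋ = 16.
With m₀=0, d₀=1 and mₖ₊₁ = dₖaₖ − mₖ, dₖ₊₁ = (n − mₖ₊₁²)/dₖ, aₖ₊₁ = ⌊(a₀+mₖ₊₁)/dₖ₊₁⌋:
  k=1: m=16, d=8, a=4
  k=2: m=16, d=1, a=32
d=1 and a=2a₀=32 at k=2, so the next step gives (m, d) = (16, 8) again — its k=1 value — and the period has length 2.

[16; 4, 32]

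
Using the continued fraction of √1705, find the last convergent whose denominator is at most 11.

√1705 = [41; 3, 2, 3, 82, …] (period length 4).
Convergents:
  p_0/q_0 = 41/1
  p_1/q_1 = 124/3
  p_2/q_2 = 289/7
  p_3/q_3 = 991/24
q_2 = 7 ≤ 11 < 24 = q_3, so the answer is 289/7.

289/7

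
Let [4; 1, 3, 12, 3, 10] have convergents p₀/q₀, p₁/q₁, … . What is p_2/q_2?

19/4

Using pₖ = aₖpₖ₋₁ + pₖ₋₂, qₖ = aₖqₖ₋₁ + qₖ₋₂ (with p₋₁=1, p₋₂=0, q₋₁=0, q₋₂=1):
  k=0: a=4, p=4, q=1
  k=1: a=1, p=5, q=1
  k=2: a=3, p=19, q=4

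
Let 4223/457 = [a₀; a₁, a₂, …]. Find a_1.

4

4223 = 9·457 + 110   →  a_0 = 9
457 = 4·110 + 17   →  a_1 = 4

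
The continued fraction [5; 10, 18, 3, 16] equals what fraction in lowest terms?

Using pₖ = aₖpₖ₋₁ + pₖ₋₂ and qₖ = aₖqₖ₋₁ + qₖ₋₂:
  k=0: a=5, p=5, q=1
  k=1: a=10, p=51, q=10
  k=2: a=18, p=923, q=181
  k=3: a=3, p=2820, q=553
  k=4: a=16, p=46043, q=9029

46043/9029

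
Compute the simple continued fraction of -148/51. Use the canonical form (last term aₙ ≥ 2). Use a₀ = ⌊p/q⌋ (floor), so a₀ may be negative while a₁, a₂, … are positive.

-148 = -3·51 + 5
51 = 10·5 + 1
5 = 5·1 + 0  (stop)
So -148/51 = [-3; 10, 5].

[-3; 10, 5]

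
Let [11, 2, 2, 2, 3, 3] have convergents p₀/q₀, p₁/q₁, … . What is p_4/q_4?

468/41

Using pₖ = aₖpₖ₋₁ + pₖ₋₂, qₖ = aₖqₖ₋₁ + qₖ₋₂ (with p₋₁=1, p₋₂=0, q₋₁=0, q₋₂=1):
  k=0: a=11, p=11, q=1
  k=1: a=2, p=23, q=2
  k=2: a=2, p=57, q=5
  k=3: a=2, p=137, q=12
  k=4: a=3, p=468, q=41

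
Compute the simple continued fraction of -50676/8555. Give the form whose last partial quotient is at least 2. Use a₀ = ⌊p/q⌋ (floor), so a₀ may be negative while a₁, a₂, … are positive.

[-6; 13, 12, 2, 1, 17]

-50676 = -6·8555 + 654
8555 = 13·654 + 53
654 = 12·53 + 18
53 = 2·18 + 17
18 = 1·17 + 1
17 = 17·1 + 0  (stop)
So -50676/8555 = [-6; 13, 12, 2, 1, 17].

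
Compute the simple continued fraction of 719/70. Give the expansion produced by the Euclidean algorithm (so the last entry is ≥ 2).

[10; 3, 1, 2, 6]

719 = 10×70 + 19
70 = 3×19 + 13
19 = 1×13 + 6
13 = 2×6 + 1
6 = 6×1 + 0  (stop)
So 719/70 = [10; 3, 1, 2, 6].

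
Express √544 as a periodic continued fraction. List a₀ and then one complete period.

a₀ = ⌊√544⌋ = 23.
With m₀=0, d₀=1 and mₖ₊₁ = dₖaₖ − mₖ, dₖ₊₁ = (n − mₖ₊₁²)/dₖ, aₖ₊₁ = ⌊(a₀+mₖ₊₁)/dₖ₊₁⌋:
  k=1: m=23, d=15, a=3
  k=2: m=22, d=4, a=11
  k=3: m=22, d=15, a=3
  k=4: m=23, d=1, a=46
d=1 and a=2a₀=46 at k=4, so the next step gives (m, d) = (23, 15) again — its k=1 value — and the period has length 4.

[23; 3, 11, 3, 46]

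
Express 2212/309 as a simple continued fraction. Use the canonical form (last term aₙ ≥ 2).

[7; 6, 3, 3, 1, 3]

2212 = 7·309 + 49
309 = 6·49 + 15
49 = 3·15 + 4
15 = 3·4 + 3
4 = 1·3 + 1
3 = 3·1 + 0  (stop)
So 2212/309 = [7; 6, 3, 3, 1, 3].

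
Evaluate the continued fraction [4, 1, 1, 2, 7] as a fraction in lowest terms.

170/37

Using pₖ = aₖpₖ₋₁ + pₖ₋₂ and qₖ = aₖqₖ₋₁ + qₖ₋₂:
  k=0: a=4, p=4, q=1
  k=1: a=1, p=5, q=1
  k=2: a=1, p=9, q=2
  k=3: a=2, p=23, q=5
  k=4: a=7, p=170, q=37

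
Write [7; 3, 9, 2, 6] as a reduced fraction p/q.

Using pₖ = aₖpₖ₋₁ + pₖ₋₂ and qₖ = aₖqₖ₋₁ + qₖ₋₂:
  k=0: a=7, p=7, q=1
  k=1: a=3, p=22, q=3
  k=2: a=9, p=205, q=28
  k=3: a=2, p=432, q=59
  k=4: a=6, p=2797, q=382

2797/382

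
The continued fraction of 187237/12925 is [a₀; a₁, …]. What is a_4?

187237 = 14·12925 + 6287   →  a_0 = 14
12925 = 2·6287 + 351   →  a_1 = 2
6287 = 17·351 + 320   →  a_2 = 17
351 = 1·320 + 31   →  a_3 = 1
320 = 10·31 + 10   →  a_4 = 10

10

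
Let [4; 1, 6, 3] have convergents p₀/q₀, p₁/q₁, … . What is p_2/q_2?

Using pₖ = aₖpₖ₋₁ + pₖ₋₂, qₖ = aₖqₖ₋₁ + qₖ₋₂ (with p₋₁=1, p₋₂=0, q₋₁=0, q₋₂=1):
  k=0: a=4, p=4, q=1
  k=1: a=1, p=5, q=1
  k=2: a=6, p=34, q=7

34/7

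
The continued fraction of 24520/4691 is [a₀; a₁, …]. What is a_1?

4

24520 = 5·4691 + 1065   →  a_0 = 5
4691 = 4·1065 + 431   →  a_1 = 4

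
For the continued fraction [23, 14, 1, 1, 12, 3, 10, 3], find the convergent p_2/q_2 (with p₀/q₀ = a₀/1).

Using pₖ = aₖpₖ₋₁ + pₖ₋₂, qₖ = aₖqₖ₋₁ + qₖ₋₂ (with p₋₁=1, p₋₂=0, q₋₁=0, q₋₂=1):
  k=0: a=23, p=23, q=1
  k=1: a=14, p=323, q=14
  k=2: a=1, p=346, q=15

346/15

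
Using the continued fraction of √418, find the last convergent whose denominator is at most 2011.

33857/1656

√418 = [20; 2, 4, 20, 4, 2, 40, …] (period length 6).
Convergents:
  p_0/q_0 = 20/1
  p_1/q_1 = 41/2
  p_2/q_2 = 184/9
  p_3/q_3 = 3721/182
  p_4/q_4 = 15068/737
  p_5/q_5 = 33857/1656
  p_6/q_6 = 1369348/66977
q_5 = 1656 ≤ 2011 < 66977 = q_6, so the answer is 33857/1656.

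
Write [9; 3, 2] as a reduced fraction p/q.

65/7

Using pₖ = aₖpₖ₋₁ + pₖ₋₂ and qₖ = aₖqₖ₋₁ + qₖ₋₂:
  k=0: a=9, p=9, q=1
  k=1: a=3, p=28, q=3
  k=2: a=2, p=65, q=7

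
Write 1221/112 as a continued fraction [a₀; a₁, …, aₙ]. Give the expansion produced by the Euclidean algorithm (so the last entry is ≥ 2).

[10; 1, 9, 5, 2]

1221 = 10·112 + 101
112 = 1·101 + 11
101 = 9·11 + 2
11 = 5·2 + 1
2 = 2·1 + 0  (stop)
So 1221/112 = [10; 1, 9, 5, 2].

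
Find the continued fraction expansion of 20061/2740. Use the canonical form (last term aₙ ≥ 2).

20061 = 7*2740 + 881
2740 = 3*881 + 97
881 = 9*97 + 8
97 = 12*8 + 1
8 = 8*1 + 0  (stop)
So 20061/2740 = [7; 3, 9, 12, 8].

[7; 3, 9, 12, 8]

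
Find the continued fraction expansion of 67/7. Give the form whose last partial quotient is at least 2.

67 = 9×7 + 4
7 = 1×4 + 3
4 = 1×3 + 1
3 = 3×1 + 0  (stop)
So 67/7 = [9; 1, 1, 3].

[9; 1, 1, 3]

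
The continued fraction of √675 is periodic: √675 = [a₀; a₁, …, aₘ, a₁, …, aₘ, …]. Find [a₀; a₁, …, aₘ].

[25; 1, 50]

a₀ = ⌊√675⌋ = 25.
With m₀=0, d₀=1 and mₖ₊₁ = dₖaₖ − mₖ, dₖ₊₁ = (n − mₖ₊₁²)/dₖ, aₖ₊₁ = ⌊(a₀+mₖ₊₁)/dₖ₊₁⌋:
  k=1: m=25, d=50, a=1
  k=2: m=25, d=1, a=50
d=1 and a=2a₀=50 at k=2, so the next step gives (m, d) = (25, 50) again — its k=1 value — and the period has length 2.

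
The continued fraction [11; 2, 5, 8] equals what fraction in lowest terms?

1031/90

Fold from the inside: start with 8/1.
  5 + 1/8 = 41/8
  2 + 8/41 = 90/41
  11 + 41/90 = 1031/90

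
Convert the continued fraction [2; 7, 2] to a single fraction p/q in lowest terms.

32/15

Fold from the inside: start with 2/1.
  7 + 1/2 = 15/2
  2 + 2/15 = 32/15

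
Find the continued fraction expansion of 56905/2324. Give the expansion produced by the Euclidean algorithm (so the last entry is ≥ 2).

[24; 2, 17, 9, 2, 3]

56905 = 24·2324 + 1129
2324 = 2·1129 + 66
1129 = 17·66 + 7
66 = 9·7 + 3
7 = 2·3 + 1
3 = 3·1 + 0  (stop)
So 56905/2324 = [24; 2, 17, 9, 2, 3].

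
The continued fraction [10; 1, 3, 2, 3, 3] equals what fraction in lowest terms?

1099/102

Fold from the inside: start with 3/1.
  3 + 1/3 = 10/3
  2 + 3/10 = 23/10
  3 + 10/23 = 79/23
  1 + 23/79 = 102/79
  10 + 79/102 = 1099/102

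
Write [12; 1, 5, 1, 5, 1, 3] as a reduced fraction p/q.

2378/185

Using pₖ = aₖpₖ₋₁ + pₖ₋₂ and qₖ = aₖqₖ₋₁ + qₖ₋₂:
  k=0: a=12, p=12, q=1
  k=1: a=1, p=13, q=1
  k=2: a=5, p=77, q=6
  k=3: a=1, p=90, q=7
  k=4: a=5, p=527, q=41
  k=5: a=1, p=617, q=48
  k=6: a=3, p=2378, q=185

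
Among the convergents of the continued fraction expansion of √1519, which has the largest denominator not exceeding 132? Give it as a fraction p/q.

√1519 = [38; 1, 37, 1, 76, …] (period length 4).
Convergents:
  p_0/q_0 = 38/1
  p_1/q_1 = 39/1
  p_2/q_2 = 1481/38
  p_3/q_3 = 1520/39
  p_4/q_4 = 117001/3002
q_3 = 39 ≤ 132 < 3002 = q_4, so the answer is 1520/39.

1520/39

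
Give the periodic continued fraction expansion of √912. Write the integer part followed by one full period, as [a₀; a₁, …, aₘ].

[30; 5, 60]

a₀ = ⌊√912⌋ = 30.
With m₀=0, d₀=1 and mₖ₊₁ = dₖaₖ − mₖ, dₖ₊₁ = (n − mₖ₊₁²)/dₖ, aₖ₊₁ = ⌊(a₀+mₖ₊₁)/dₖ₊₁⌋:
  k=1: m=30, d=12, a=5
  k=2: m=30, d=1, a=60
d=1 and a=2a₀=60 at k=2, so the next step gives (m, d) = (30, 12) again — its k=1 value — and the period has length 2.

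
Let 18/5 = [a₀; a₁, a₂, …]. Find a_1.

18 = 3·5 + 3   →  a_0 = 3
5 = 1·3 + 2   →  a_1 = 1

1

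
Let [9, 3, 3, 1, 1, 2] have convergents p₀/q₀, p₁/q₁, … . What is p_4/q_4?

214/23

Using pₖ = aₖpₖ₋₁ + pₖ₋₂, qₖ = aₖqₖ₋₁ + qₖ₋₂ (with p₋₁=1, p₋₂=0, q₋₁=0, q₋₂=1):
  k=0: a=9, p=9, q=1
  k=1: a=3, p=28, q=3
  k=2: a=3, p=93, q=10
  k=3: a=1, p=121, q=13
  k=4: a=1, p=214, q=23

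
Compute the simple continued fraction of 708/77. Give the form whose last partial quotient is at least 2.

[9; 5, 7, 2]

708 = 9*77 + 15
77 = 5*15 + 2
15 = 7*2 + 1
2 = 2*1 + 0  (stop)
So 708/77 = [9; 5, 7, 2].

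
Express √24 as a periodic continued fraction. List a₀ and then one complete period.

a₀ = ⌊√24⌋ = 4.
With m₀=0, d₀=1 and mₖ₊₁ = dₖaₖ − mₖ, dₖ₊₁ = (n − mₖ₊₁²)/dₖ, aₖ₊₁ = ⌊(a₀+mₖ₊₁)/dₖ₊₁⌋:
  k=1: m=4, d=8, a=1
  k=2: m=4, d=1, a=8
d=1 and a=2a₀=8 at k=2, so the next step gives (m, d) = (4, 8) again — its k=1 value — and the period has length 2.

[4; 1, 8]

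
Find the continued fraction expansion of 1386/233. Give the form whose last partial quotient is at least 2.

1386 = 5·233 + 221
233 = 1·221 + 12
221 = 18·12 + 5
12 = 2·5 + 2
5 = 2·2 + 1
2 = 2·1 + 0  (stop)
So 1386/233 = [5; 1, 18, 2, 2, 2].

[5; 1, 18, 2, 2, 2]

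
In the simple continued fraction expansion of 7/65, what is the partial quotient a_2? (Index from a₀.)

3

7 = 0·65 + 7   →  a_0 = 0
65 = 9·7 + 2   →  a_1 = 9
7 = 3·2 + 1   →  a_2 = 3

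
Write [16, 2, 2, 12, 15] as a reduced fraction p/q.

Using pₖ = aₖpₖ₋₁ + pₖ₋₂ and qₖ = aₖqₖ₋₁ + qₖ₋₂:
  k=0: a=16, p=16, q=1
  k=1: a=2, p=33, q=2
  k=2: a=2, p=82, q=5
  k=3: a=12, p=1017, q=62
  k=4: a=15, p=15337, q=935

15337/935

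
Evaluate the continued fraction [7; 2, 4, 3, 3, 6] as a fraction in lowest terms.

Using pₖ = aₖpₖ₋₁ + pₖ₋₂ and qₖ = aₖqₖ₋₁ + qₖ₋₂:
  k=0: a=7, p=7, q=1
  k=1: a=2, p=15, q=2
  k=2: a=4, p=67, q=9
  k=3: a=3, p=216, q=29
  k=4: a=3, p=715, q=96
  k=5: a=6, p=4506, q=605

4506/605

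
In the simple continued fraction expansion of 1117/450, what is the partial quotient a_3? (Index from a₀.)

1117 = 2·450 + 217   →  a_0 = 2
450 = 2·217 + 16   →  a_1 = 2
217 = 13·16 + 9   →  a_2 = 13
16 = 1·9 + 7   →  a_3 = 1

1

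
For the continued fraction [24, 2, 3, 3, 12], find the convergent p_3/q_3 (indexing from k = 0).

562/23

Using pₖ = aₖpₖ₋₁ + pₖ₋₂, qₖ = aₖqₖ₋₁ + qₖ₋₂ (with p₋₁=1, p₋₂=0, q₋₁=0, q₋₂=1):
  k=0: a=24, p=24, q=1
  k=1: a=2, p=49, q=2
  k=2: a=3, p=171, q=7
  k=3: a=3, p=562, q=23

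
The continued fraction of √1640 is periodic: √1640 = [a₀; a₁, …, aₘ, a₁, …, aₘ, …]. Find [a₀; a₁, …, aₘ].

[40; 2, 80]

a₀ = ⌊√1640⌋ = 40.
With m₀=0, d₀=1 and mₖ₊₁ = dₖaₖ − mₖ, dₖ₊₁ = (n − mₖ₊₁²)/dₖ, aₖ₊₁ = ⌊(a₀+mₖ₊₁)/dₖ₊₁⌋:
  k=1: m=40, d=40, a=2
  k=2: m=40, d=1, a=80
d=1 and a=2a₀=80 at k=2, so the next step gives (m, d) = (40, 40) again — its k=1 value — and the period has length 2.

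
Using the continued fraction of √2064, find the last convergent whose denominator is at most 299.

7269/160

√2064 = [45; 2, 3, 7, 3, 2, 90, …] (period length 6).
Convergents:
  p_0/q_0 = 45/1
  p_1/q_1 = 91/2
  p_2/q_2 = 318/7
  p_3/q_3 = 2317/51
  p_4/q_4 = 7269/160
  p_5/q_5 = 16855/371
q_4 = 160 ≤ 299 < 371 = q_5, so the answer is 7269/160.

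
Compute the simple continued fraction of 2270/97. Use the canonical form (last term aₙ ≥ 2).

[23; 2, 2, 19]

2270 = 23·97 + 39
97 = 2·39 + 19
39 = 2·19 + 1
19 = 19·1 + 0  (stop)
So 2270/97 = [23; 2, 2, 19].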